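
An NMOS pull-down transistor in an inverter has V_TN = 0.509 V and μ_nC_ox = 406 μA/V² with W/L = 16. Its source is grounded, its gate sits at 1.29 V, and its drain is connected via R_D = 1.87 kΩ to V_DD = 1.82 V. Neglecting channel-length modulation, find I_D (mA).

I_D = 0.869 mA

V_GS = V_G = 1.29 V, so V_ov = 1.29 − 0.509 = 0.781 V.
k_n = μ_nC_ox · (W/L) = 6.496 mA/V².
Assume saturation: I_D = ½ k_n V_ov² = 0.5 × 6.496 × 0.781² = 1.98 mA, giving V_DS = V_DD − I_D R_D = 1.82 − 1.98 × 1.87 = -1.88 V.
But -1.88 V < V_ov = 0.781 V, so the device is actually in triode.
In triode I_D = k_n[V_ov V_DS − ½ V_DS²] and I_D = (V_DD − V_DS)/R_D. Equating: 6.07 V_DS² − 10.49 V_DS + 1.82 = 0, giving V_DS = 0.196 V (the root below V_ov).
I_D = (1.82 − 0.196) / 1.87 = 0.869 mA.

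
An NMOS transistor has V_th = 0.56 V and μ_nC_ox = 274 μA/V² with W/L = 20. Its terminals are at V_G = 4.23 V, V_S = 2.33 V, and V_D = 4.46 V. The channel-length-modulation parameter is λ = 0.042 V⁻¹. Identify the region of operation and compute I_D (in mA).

Saturation; I_D = 5.36 mA

V_GS = V_G − V_S = 4.23 − 2.33 = 1.9 V; V_DS = V_D − V_S = 4.46 − 2.33 = 2.13 V.
k_n = μ_nC_ox · (W/L) = 5.48 mA/V².
V_ov = V_GS − V_th = 1.9 − 0.56 = 1.34 V.
Since V_DS = 2.13 V ≥ V_ov = 1.34 V, the device is in saturation.
I_D = ½ k_n V_ov² (1 + λ V_DS) = 0.5 × 5.48 × 1.34² × (1 + 0.042 × 2.13) = 5.36 mA.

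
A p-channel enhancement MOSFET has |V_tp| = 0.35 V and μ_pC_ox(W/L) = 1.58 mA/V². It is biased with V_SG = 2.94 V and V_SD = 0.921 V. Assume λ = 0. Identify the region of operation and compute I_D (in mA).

Triode; I_D = 3.10 mA

V_ov = V_SG − |V_tp| = 2.94 − 0.35 = 2.59 V.
Since V_SD = 0.921 V < V_ov = 2.59 V, the device is in the triode region.
I_D = k_p [V_ov · V_SD − ½ V_SD²] = 1.58 × [2.59 × 0.921 − 0.5 × 0.921²] = 3.1 mA.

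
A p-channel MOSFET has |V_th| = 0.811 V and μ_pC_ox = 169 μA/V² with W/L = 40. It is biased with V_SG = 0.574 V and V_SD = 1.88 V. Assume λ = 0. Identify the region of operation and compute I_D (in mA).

Cutoff; I_D = 0 mA

V_SG = 0.574 V < |V_th| = 0.811 V, so the transistor is in cutoff.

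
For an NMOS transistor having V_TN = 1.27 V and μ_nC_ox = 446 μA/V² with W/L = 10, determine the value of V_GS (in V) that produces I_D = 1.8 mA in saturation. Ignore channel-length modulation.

V_GS = 2.17 V

k_n = μ_nC_ox · (W/L) = 4.46 mA/V².
In saturation I_D = ½ k_n (V_GS − V_TN)², so V_GS − V_TN = √(2 I_D / k_n) = √(2 × 1.8 / 4.46) = 0.898 V.
V_GS = 1.27 + 0.898 = 2.17 V.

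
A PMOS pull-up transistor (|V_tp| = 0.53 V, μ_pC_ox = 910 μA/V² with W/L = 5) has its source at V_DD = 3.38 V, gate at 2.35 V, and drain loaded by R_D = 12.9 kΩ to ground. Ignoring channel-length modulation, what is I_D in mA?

V_SG = V_DD − V_G = 3.38 − 2.35 = 1.03 V, so V_ov = 1.03 − 0.53 = 0.5 V.
k_p = μ_pC_ox · (W/L) = 4.55 mA/V².
Assume saturation: I_D = ½ k_p V_ov² = 0.5 × 4.55 × 0.5² = 0.569 mA, giving V_SD = V_DD − I_D R_D = 3.38 − 0.569 × 12.9 = -3.96 V.
But -3.96 V < V_ov = 0.5 V, so the device is actually in triode.
In triode I_D = k_p[V_ov V_SD − ½ V_SD²] and I_D = (V_DD − V_SD)/R_D. Equating: 29.3 V_SD² − 30.35 V_SD + 3.38 = 0, giving V_SD = 0.127 V (the root below V_ov).
I_D = (3.38 − 0.127) / 12.9 = 0.252 mA.

I_D = 0.252 mA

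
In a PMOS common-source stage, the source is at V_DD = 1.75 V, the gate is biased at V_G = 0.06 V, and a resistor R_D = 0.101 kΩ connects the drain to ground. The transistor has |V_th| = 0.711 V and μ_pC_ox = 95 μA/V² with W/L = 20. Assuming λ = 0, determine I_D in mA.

I_D = 0.911 mA

V_SG = V_DD − V_G = 1.75 − 0.06 = 1.69 V, so V_ov = 1.69 − 0.711 = 0.979 V.
k_p = μ_pC_ox · (W/L) = 1.9 mA/V².
Assume saturation: I_D = ½ k_p V_ov² = 0.5 × 1.9 × 0.979² = 0.911 mA, giving V_SD = V_DD − I_D R_D = 1.75 − 0.911 × 0.101 = 1.66 V.
V_SD = 1.66 V ≥ V_ov = 0.979 V, confirming saturation.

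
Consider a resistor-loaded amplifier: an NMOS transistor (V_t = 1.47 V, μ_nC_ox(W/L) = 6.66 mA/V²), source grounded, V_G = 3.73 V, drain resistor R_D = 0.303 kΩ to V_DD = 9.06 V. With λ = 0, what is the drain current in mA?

I_D = 17.0 mA

V_GS = V_G = 3.73 V, so V_ov = 3.73 − 1.47 = 2.26 V.
Assume saturation: I_D = ½ k_n V_ov² = 0.5 × 6.66 × 2.26² = 17 mA, giving V_DS = V_DD − I_D R_D = 9.06 − 17 × 0.303 = 3.91 V.
V_DS = 3.91 V ≥ V_ov = 2.26 V, confirming saturation.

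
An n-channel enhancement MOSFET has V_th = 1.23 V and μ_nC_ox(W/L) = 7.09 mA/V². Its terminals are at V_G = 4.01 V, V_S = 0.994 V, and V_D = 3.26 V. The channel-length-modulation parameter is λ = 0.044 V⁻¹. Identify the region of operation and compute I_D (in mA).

Saturation; I_D = 12.4 mA

V_GS = V_G − V_S = 4.01 − 0.994 = 3.02 V; V_DS = V_D − V_S = 3.26 − 0.994 = 2.27 V.
V_ov = V_GS − V_th = 3.02 − 1.23 = 1.79 V.
Since V_DS = 2.27 V ≥ V_ov = 1.79 V, the device is in saturation.
I_D = ½ k_n V_ov² (1 + λ V_DS) = 0.5 × 7.09 × 1.79² × (1 + 0.044 × 2.27) = 12.4 mA.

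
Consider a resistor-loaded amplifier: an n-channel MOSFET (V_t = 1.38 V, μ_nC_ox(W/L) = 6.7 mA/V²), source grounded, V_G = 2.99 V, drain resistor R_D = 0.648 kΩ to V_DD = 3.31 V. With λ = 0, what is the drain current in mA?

V_GS = V_G = 2.99 V, so V_ov = 2.99 − 1.38 = 1.61 V.
Assume saturation: I_D = ½ k_n V_ov² = 0.5 × 6.7 × 1.61² = 8.68 mA, giving V_DS = V_DD − I_D R_D = 3.31 − 8.68 × 0.648 = -2.32 V.
But -2.32 V < V_ov = 1.61 V, so the device is actually in triode.
In triode I_D = k_n[V_ov V_DS − ½ V_DS²] and I_D = (V_DD − V_DS)/R_D. Equating: 2.17 V_DS² − 7.99 V_DS + 3.31 = 0, giving V_DS = 0.476 V (the root below V_ov).
I_D = (3.31 − 0.476) / 0.648 = 4.37 mA.

I_D = 4.37 mA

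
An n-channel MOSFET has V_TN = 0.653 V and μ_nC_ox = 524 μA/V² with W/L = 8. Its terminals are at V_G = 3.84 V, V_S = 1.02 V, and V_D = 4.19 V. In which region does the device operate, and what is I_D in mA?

V_GS = V_G − V_S = 3.84 − 1.02 = 2.82 V; V_DS = V_D − V_S = 4.19 − 1.02 = 3.17 V.
k_n = μ_nC_ox · (W/L) = 4.192 mA/V².
V_ov = V_GS − V_TN = 2.82 − 0.653 = 2.17 V.
Since V_DS = 3.17 V ≥ V_ov = 2.17 V, the device is in saturation.
I_D = ½ k_n V_ov² = 0.5 × 4.192 × 2.17² = 9.84 mA.

Saturation; I_D = 9.84 mA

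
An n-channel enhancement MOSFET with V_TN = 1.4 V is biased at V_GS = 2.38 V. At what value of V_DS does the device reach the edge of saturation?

The boundary between triode and saturation is V_DS = V_GS − V_TN = V_ov.
V_ov = 2.38 − 1.4 = 0.98 V.

V_DS,sat = 0.980 V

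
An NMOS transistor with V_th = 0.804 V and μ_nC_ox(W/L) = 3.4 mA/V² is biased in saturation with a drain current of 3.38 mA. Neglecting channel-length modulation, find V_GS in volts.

In saturation I_D = ½ k_n (V_GS − V_th)², so V_GS − V_th = √(2 I_D / k_n) = √(2 × 3.38 / 3.4) = 1.41 V.
V_GS = 0.804 + 1.41 = 2.21 V.

V_GS = 2.21 V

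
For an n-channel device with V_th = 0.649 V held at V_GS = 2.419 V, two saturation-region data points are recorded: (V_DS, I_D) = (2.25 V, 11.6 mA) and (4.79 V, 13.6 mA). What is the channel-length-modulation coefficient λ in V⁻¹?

λ = 0.0801 V⁻¹

With V_GS fixed, I_D ∝ (1 + λ V_DS) in saturation, so I_D2/I_D1 = (1 + λ V_DS2)/(1 + λ V_DS1).
13.6/11.6 = 1.172 = (1 + 4.79 λ)/(1 + 2.25 λ).
Solving: λ (I_D1 V_DS2 − I_D2 V_DS1) = I_D2 − I_D1, so λ = (13.6 − 11.6) / (11.6 × 4.79 − 13.6 × 2.25) = 2 / 25 = 0.0801 V⁻¹.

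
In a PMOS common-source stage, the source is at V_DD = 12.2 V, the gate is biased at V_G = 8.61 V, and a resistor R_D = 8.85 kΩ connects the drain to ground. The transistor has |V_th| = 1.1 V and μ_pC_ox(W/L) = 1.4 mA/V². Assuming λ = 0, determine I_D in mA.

I_D = 1.33 mA

V_SG = V_DD − V_G = 12.2 − 8.61 = 3.59 V, so V_ov = 3.59 − 1.1 = 2.49 V.
Assume saturation: I_D = ½ k_p V_ov² = 0.5 × 1.4 × 2.49² = 4.34 mA, giving V_SD = V_DD − I_D R_D = 12.2 − 4.34 × 8.85 = -26.2 V.
But -26.2 V < V_ov = 2.49 V, so the device is actually in triode.
In triode I_D = k_p[V_ov V_SD − ½ V_SD²] and I_D = (V_DD − V_SD)/R_D. Equating: 6.19 V_SD² − 31.85 V_SD + 12.2 = 0, giving V_SD = 0.417 V (the root below V_ov).
I_D = (12.2 − 0.417) / 8.85 = 1.33 mA.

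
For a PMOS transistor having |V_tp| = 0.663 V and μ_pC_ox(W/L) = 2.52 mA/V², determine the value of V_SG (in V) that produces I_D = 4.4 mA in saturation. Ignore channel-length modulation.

In saturation I_D = ½ k_p (V_SG − |V_tp|)², so V_SG − |V_tp| = √(2 I_D / k_p) = √(2 × 4.4 / 2.52) = 1.87 V.
V_SG = 0.663 + 1.87 = 2.53 V.

V_SG = 2.53 V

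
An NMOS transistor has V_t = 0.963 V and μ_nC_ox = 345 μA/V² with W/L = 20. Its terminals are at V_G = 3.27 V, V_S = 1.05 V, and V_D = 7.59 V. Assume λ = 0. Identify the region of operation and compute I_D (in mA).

Saturation; I_D = 5.45 mA

V_GS = V_G − V_S = 3.27 − 1.05 = 2.22 V; V_DS = V_D − V_S = 7.59 − 1.05 = 6.54 V.
k_n = μ_nC_ox · (W/L) = 6.9 mA/V².
V_ov = V_GS − V_t = 2.22 − 0.963 = 1.26 V.
Since V_DS = 6.54 V ≥ V_ov = 1.26 V, the device is in saturation.
I_D = ½ k_n V_ov² = 0.5 × 6.9 × 1.26² = 5.45 mA.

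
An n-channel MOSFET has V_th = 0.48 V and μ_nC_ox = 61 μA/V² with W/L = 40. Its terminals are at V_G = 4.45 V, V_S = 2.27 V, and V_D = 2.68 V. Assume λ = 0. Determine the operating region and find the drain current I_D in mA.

V_GS = V_G − V_S = 4.45 − 2.27 = 2.18 V; V_DS = V_D − V_S = 2.68 − 2.27 = 0.41 V.
k_n = μ_nC_ox · (W/L) = 2.44 mA/V².
V_ov = V_GS − V_th = 2.18 − 0.48 = 1.7 V.
Since V_DS = 0.41 V < V_ov = 1.7 V, the device is in the triode region.
I_D = k_n [V_ov · V_DS − ½ V_DS²] = 2.44 × [1.7 × 0.41 − 0.5 × 0.41²] = 1.5 mA.

Triode; I_D = 1.50 mA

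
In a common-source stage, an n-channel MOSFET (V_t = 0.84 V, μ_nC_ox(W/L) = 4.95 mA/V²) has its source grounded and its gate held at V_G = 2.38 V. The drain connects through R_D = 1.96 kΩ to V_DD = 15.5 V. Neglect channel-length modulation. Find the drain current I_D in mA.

I_D = 5.87 mA

V_GS = V_G = 2.38 V, so V_ov = 2.38 − 0.84 = 1.54 V.
Assume saturation: I_D = ½ k_n V_ov² = 0.5 × 4.95 × 1.54² = 5.87 mA, giving V_DS = V_DD − I_D R_D = 15.5 − 5.87 × 1.96 = 4 V.
V_DS = 4 V ≥ V_ov = 1.54 V, confirming saturation.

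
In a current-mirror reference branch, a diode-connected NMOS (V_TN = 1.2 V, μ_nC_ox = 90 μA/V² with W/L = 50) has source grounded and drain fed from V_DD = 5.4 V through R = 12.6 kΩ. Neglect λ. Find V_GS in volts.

With gate tied to drain, V_GS = V_DS ≥ V_GS − V_TN, so the device is in saturation.
k_n = μ_nC_ox · (W/L) = 4.5 mA/V².
KCL at the drain: ½ k_n (V_GS − V_TN)² = (V_DD − V_GS)/R.
Let x = V_GS − 1.2. Then 28.3 x² + x − 4.2 = 0, giving x = 0.368 V (positive root), so V_GS = 1.57 V.
I_D = (V_DD − V_GS)/R = (5.4 − 1.57) / 12.6 = 0.304 mA.

V_GS = 1.57 V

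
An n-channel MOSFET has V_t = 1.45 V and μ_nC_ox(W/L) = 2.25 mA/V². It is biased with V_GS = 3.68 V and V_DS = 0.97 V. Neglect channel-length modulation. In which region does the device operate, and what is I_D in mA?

V_ov = V_GS − V_t = 3.68 − 1.45 = 2.23 V.
Since V_DS = 0.97 V < V_ov = 2.23 V, the device is in the triode region.
I_D = k_n [V_ov · V_DS − ½ V_DS²] = 2.25 × [2.23 × 0.97 − 0.5 × 0.97²] = 3.81 mA.

Triode; I_D = 3.81 mA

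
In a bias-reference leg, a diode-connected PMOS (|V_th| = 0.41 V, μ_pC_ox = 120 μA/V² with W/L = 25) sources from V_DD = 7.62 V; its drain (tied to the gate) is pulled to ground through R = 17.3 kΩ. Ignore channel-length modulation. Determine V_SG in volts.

With gate tied to drain, V_SG = V_SD ≥ V_SG − |V_th|, so the device is in saturation.
k_p = μ_pC_ox · (W/L) = 3 mA/V².
KCL at the drain: ½ k_p (V_SG − |V_th|)² = (V_DD − V_SG)/R.
Let x = V_SG − 0.41. Then 26 x² + x − 7.21 = 0, giving x = 0.508 V (positive root), so V_SG = 0.918 V.
I_D = (V_DD − V_SG)/R = (7.62 − 0.918) / 17.3 = 0.387 mA.

V_SG = 0.918 V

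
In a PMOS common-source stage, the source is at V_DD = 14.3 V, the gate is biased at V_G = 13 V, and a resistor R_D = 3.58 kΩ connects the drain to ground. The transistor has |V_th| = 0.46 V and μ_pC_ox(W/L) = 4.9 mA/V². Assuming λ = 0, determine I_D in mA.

I_D = 1.73 mA

V_SG = V_DD − V_G = 14.3 − 13 = 1.3 V, so V_ov = 1.3 − 0.46 = 0.84 V.
Assume saturation: I_D = ½ k_p V_ov² = 0.5 × 4.9 × 0.84² = 1.73 mA, giving V_SD = V_DD − I_D R_D = 14.3 − 1.73 × 3.58 = 8.11 V.
V_SD = 8.11 V ≥ V_ov = 0.84 V, confirming saturation.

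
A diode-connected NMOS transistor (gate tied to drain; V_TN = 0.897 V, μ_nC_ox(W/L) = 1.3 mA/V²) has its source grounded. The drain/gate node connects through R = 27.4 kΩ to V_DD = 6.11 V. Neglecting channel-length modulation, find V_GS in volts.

V_GS = 1.41 V

With gate tied to drain, V_GS = V_DS ≥ V_GS − V_TN, so the device is in saturation.
KCL at the drain: ½ k_n (V_GS − V_TN)² = (V_DD − V_GS)/R.
Let x = V_GS − 0.897. Then 17.8 x² + x − 5.213 = 0, giving x = 0.514 V (positive root), so V_GS = 1.41 V.
I_D = (V_DD − V_GS)/R = (6.11 − 1.41) / 27.4 = 0.172 mA.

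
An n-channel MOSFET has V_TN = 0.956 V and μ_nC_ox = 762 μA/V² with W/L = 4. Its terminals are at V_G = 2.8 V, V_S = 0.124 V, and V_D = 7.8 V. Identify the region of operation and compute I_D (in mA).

Saturation; I_D = 4.51 mA

V_GS = V_G − V_S = 2.8 − 0.124 = 2.68 V; V_DS = V_D − V_S = 7.8 − 0.124 = 7.68 V.
k_n = μ_nC_ox · (W/L) = 3.048 mA/V².
V_ov = V_GS − V_TN = 2.68 − 0.956 = 1.72 V.
Since V_DS = 7.68 V ≥ V_ov = 1.72 V, the device is in saturation.
I_D = ½ k_n V_ov² = 0.5 × 3.048 × 1.72² = 4.51 mA.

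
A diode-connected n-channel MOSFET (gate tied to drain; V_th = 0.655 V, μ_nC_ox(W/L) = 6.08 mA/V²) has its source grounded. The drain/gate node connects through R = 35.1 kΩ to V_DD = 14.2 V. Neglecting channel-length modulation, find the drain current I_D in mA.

I_D = 0.376 mA

With gate tied to drain, V_GS = V_DS ≥ V_GS − V_th, so the device is in saturation.
KCL at the drain: ½ k_n (V_GS − V_th)² = (V_DD − V_GS)/R.
Let x = V_GS − 0.655. Then 107 x² + x − 13.54 = 0, giving x = 0.352 V (positive root), so V_GS = 1.01 V.
I_D = (V_DD − V_GS)/R = (14.2 − 1.01) / 35.1 = 0.376 mA.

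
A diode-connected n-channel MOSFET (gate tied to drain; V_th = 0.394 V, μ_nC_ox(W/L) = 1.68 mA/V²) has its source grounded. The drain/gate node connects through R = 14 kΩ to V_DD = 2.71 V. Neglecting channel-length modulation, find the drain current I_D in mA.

With gate tied to drain, V_GS = V_DS ≥ V_GS − V_th, so the device is in saturation.
KCL at the drain: ½ k_n (V_GS − V_th)² = (V_DD − V_GS)/R.
Let x = V_GS − 0.394. Then 11.8 x² + x − 2.316 = 0, giving x = 0.403 V (positive root), so V_GS = 0.797 V.
I_D = (V_DD − V_GS)/R = (2.71 − 0.797) / 14 = 0.137 mA.

I_D = 0.137 mA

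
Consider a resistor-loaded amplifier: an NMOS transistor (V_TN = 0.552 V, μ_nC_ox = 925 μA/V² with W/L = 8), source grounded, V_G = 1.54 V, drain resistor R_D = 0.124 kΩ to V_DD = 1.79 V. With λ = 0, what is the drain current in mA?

V_GS = V_G = 1.54 V, so V_ov = 1.54 − 0.552 = 0.988 V.
k_n = μ_nC_ox · (W/L) = 7.4 mA/V².
Assume saturation: I_D = ½ k_n V_ov² = 0.5 × 7.4 × 0.988² = 3.61 mA, giving V_DS = V_DD − I_D R_D = 1.79 − 3.61 × 0.124 = 1.34 V.
V_DS = 1.34 V ≥ V_ov = 0.988 V, confirming saturation.

I_D = 3.61 mA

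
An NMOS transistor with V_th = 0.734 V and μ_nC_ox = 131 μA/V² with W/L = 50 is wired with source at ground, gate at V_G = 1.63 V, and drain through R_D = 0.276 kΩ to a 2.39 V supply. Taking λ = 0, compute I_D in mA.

V_GS = V_G = 1.63 V, so V_ov = 1.63 − 0.734 = 0.896 V.
k_n = μ_nC_ox · (W/L) = 6.55 mA/V².
Assume saturation: I_D = ½ k_n V_ov² = 0.5 × 6.55 × 0.896² = 2.63 mA, giving V_DS = V_DD − I_D R_D = 2.39 − 2.63 × 0.276 = 1.66 V.
V_DS = 1.66 V ≥ V_ov = 0.896 V, confirming saturation.

I_D = 2.63 mA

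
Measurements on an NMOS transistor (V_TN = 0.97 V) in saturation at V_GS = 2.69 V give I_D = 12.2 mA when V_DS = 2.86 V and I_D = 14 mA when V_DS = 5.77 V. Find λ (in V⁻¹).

λ = 0.0593 V⁻¹

With V_GS fixed, I_D ∝ (1 + λ V_DS) in saturation, so I_D2/I_D1 = (1 + λ V_DS2)/(1 + λ V_DS1).
14/12.2 = 1.148 = (1 + 5.77 λ)/(1 + 2.86 λ).
Solving: λ (I_D1 V_DS2 − I_D2 V_DS1) = I_D2 − I_D1, so λ = (14 − 12.2) / (12.2 × 5.77 − 14 × 2.86) = 1.8 / 30.4 = 0.0593 V⁻¹.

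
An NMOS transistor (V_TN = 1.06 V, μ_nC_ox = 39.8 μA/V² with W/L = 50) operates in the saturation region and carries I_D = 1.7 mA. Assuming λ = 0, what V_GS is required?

k_n = μ_nC_ox · (W/L) = 1.99 mA/V².
In saturation I_D = ½ k_n (V_GS − V_TN)², so V_GS − V_TN = √(2 I_D / k_n) = √(2 × 1.7 / 1.99) = 1.31 V.
V_GS = 1.06 + 1.31 = 2.37 V.

V_GS = 2.37 V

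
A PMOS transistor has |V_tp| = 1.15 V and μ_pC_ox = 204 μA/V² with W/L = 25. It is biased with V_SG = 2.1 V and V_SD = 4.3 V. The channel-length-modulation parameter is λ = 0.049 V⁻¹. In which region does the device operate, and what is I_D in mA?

k_p = μ_pC_ox · (W/L) = 5.1 mA/V².
V_ov = V_SG − |V_tp| = 2.1 − 1.15 = 0.95 V.
Since V_SD = 4.3 V ≥ V_ov = 0.95 V, the device is in saturation.
I_D = ½ k_p V_ov² (1 + λ V_SD) = 0.5 × 5.1 × 0.95² × (1 + 0.049 × 4.3) = 2.79 mA.

Saturation; I_D = 2.79 mA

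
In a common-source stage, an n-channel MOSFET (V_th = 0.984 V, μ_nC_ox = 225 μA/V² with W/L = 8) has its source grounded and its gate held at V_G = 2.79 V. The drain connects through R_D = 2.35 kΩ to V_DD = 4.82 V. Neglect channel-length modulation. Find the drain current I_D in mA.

V_GS = V_G = 2.79 V, so V_ov = 2.79 − 0.984 = 1.81 V.
k_n = μ_nC_ox · (W/L) = 1.8 mA/V².
Assume saturation: I_D = ½ k_n V_ov² = 0.5 × 1.8 × 1.81² = 2.94 mA, giving V_DS = V_DD − I_D R_D = 4.82 − 2.94 × 2.35 = -2.08 V.
But -2.08 V < V_ov = 1.81 V, so the device is actually in triode.
In triode I_D = k_n[V_ov V_DS − ½ V_DS²] and I_D = (V_DD − V_DS)/R_D. Equating: 2.12 V_DS² − 8.639 V_DS + 4.82 = 0, giving V_DS = 0.667 V (the root below V_ov).
I_D = (4.82 − 0.667) / 2.35 = 1.77 mA.

I_D = 1.77 mA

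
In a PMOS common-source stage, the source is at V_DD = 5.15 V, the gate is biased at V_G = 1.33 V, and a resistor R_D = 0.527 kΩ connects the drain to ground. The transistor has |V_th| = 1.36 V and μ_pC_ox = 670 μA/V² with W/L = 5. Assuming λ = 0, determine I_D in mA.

V_SG = V_DD − V_G = 5.15 − 1.33 = 3.82 V, so V_ov = 3.82 − 1.36 = 2.46 V.
k_p = μ_pC_ox · (W/L) = 3.35 mA/V².
Assume saturation: I_D = ½ k_p V_ov² = 0.5 × 3.35 × 2.46² = 10.1 mA, giving V_SD = V_DD − I_D R_D = 5.15 − 10.1 × 0.527 = -0.192 V.
But -0.192 V < V_ov = 2.46 V, so the device is actually in triode.
In triode I_D = k_p[V_ov V_SD − ½ V_SD²] and I_D = (V_DD − V_SD)/R_D. Equating: 0.883 V_SD² − 5.343 V_SD + 5.15 = 0, giving V_SD = 1.2 V (the root below V_ov).
I_D = (5.15 − 1.2) / 0.527 = 7.49 mA.

I_D = 7.49 mA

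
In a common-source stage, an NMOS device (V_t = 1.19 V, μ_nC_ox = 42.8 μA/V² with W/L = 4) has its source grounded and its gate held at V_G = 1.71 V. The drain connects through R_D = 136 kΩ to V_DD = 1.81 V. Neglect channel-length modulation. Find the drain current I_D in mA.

I_D = 0.0121 mA

V_GS = V_G = 1.71 V, so V_ov = 1.71 − 1.19 = 0.52 V.
k_n = μ_nC_ox · (W/L) = 0.1712 mA/V².
Assume saturation: I_D = ½ k_n V_ov² = 0.5 × 0.1712 × 0.52² = 0.0231 mA, giving V_DS = V_DD − I_D R_D = 1.81 − 0.0231 × 136 = -1.34 V.
But -1.34 V < V_ov = 0.52 V, so the device is actually in triode.
In triode I_D = k_n[V_ov V_DS − ½ V_DS²] and I_D = (V_DD − V_DS)/R_D. Equating: 11.6 V_DS² − 13.11 V_DS + 1.81 = 0, giving V_DS = 0.161 V (the root below V_ov).
I_D = (1.81 − 0.161) / 136 = 0.0121 mA.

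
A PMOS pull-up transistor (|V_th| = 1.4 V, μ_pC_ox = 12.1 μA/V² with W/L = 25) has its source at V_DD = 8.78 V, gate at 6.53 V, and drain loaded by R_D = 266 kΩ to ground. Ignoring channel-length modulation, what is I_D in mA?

V_SG = V_DD − V_G = 8.78 − 6.53 = 2.25 V, so V_ov = 2.25 − 1.4 = 0.85 V.
k_p = μ_pC_ox · (W/L) = 0.3025 mA/V².
Assume saturation: I_D = ½ k_p V_ov² = 0.5 × 0.3025 × 0.85² = 0.109 mA, giving V_SD = V_DD − I_D R_D = 8.78 − 0.109 × 266 = -20.3 V.
But -20.3 V < V_ov = 0.85 V, so the device is actually in triode.
In triode I_D = k_p[V_ov V_SD − ½ V_SD²] and I_D = (V_DD − V_SD)/R_D. Equating: 40.2 V_SD² − 69.4 V_SD + 8.78 = 0, giving V_SD = 0.137 V (the root below V_ov).
I_D = (8.78 − 0.137) / 266 = 0.0325 mA.

I_D = 0.0325 mA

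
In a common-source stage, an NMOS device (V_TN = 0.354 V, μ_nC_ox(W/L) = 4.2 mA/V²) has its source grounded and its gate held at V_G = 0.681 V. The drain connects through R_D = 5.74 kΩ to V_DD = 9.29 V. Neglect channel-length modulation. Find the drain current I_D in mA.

V_GS = V_G = 0.681 V, so V_ov = 0.681 − 0.354 = 0.327 V.
Assume saturation: I_D = ½ k_n V_ov² = 0.5 × 4.2 × 0.327² = 0.225 mA, giving V_DS = V_DD − I_D R_D = 9.29 − 0.225 × 5.74 = 8 V.
V_DS = 8 V ≥ V_ov = 0.327 V, confirming saturation.

I_D = 0.225 mA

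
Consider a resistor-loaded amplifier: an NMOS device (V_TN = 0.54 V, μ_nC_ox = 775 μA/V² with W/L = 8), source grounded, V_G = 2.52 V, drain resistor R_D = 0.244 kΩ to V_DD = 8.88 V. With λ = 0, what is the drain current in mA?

V_GS = V_G = 2.52 V, so V_ov = 2.52 − 0.54 = 1.98 V.
k_n = μ_nC_ox · (W/L) = 6.2 mA/V².
Assume saturation: I_D = ½ k_n V_ov² = 0.5 × 6.2 × 1.98² = 12.2 mA, giving V_DS = V_DD − I_D R_D = 8.88 − 12.2 × 0.244 = 5.91 V.
V_DS = 5.91 V ≥ V_ov = 1.98 V, confirming saturation.

I_D = 12.2 mA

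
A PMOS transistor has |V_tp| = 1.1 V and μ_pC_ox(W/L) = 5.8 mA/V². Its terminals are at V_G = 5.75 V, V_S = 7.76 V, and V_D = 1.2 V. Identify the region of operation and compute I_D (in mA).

V_SG = V_S − V_G = 7.76 − 5.75 = 2.01 V; V_SD = V_S − V_D = 7.76 − 1.2 = 6.56 V.
V_ov = V_SG − |V_tp| = 2.01 − 1.1 = 0.91 V.
Since V_SD = 6.56 V ≥ V_ov = 0.91 V, the device is in saturation.
I_D = ½ k_p V_ov² = 0.5 × 5.8 × 0.91² = 2.4 mA.

Saturation; I_D = 2.40 mA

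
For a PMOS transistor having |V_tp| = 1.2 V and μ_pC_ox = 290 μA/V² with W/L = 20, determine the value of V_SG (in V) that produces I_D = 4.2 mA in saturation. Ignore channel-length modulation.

V_SG = 2.40 V

k_p = μ_pC_ox · (W/L) = 5.8 mA/V².
In saturation I_D = ½ k_p (V_SG − |V_tp|)², so V_SG − |V_tp| = √(2 I_D / k_p) = √(2 × 4.2 / 5.8) = 1.2 V.
V_SG = 1.2 + 1.2 = 2.4 V.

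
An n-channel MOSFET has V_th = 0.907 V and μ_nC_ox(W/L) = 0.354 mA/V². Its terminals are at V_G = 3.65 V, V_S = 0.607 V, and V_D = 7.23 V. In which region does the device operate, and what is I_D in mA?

V_GS = V_G − V_S = 3.65 − 0.607 = 3.04 V; V_DS = V_D − V_S = 7.23 − 0.607 = 6.62 V.
V_ov = V_GS − V_th = 3.04 − 0.907 = 2.14 V.
Since V_DS = 6.62 V ≥ V_ov = 2.14 V, the device is in saturation.
I_D = ½ k_n V_ov² = 0.5 × 0.354 × 2.14² = 0.808 mA.

Saturation; I_D = 0.808 mA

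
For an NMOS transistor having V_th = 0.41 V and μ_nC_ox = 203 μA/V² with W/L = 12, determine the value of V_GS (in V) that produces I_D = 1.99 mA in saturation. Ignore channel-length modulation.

V_GS = 1.69 V

k_n = μ_nC_ox · (W/L) = 2.436 mA/V².
In saturation I_D = ½ k_n (V_GS − V_th)², so V_GS − V_th = √(2 I_D / k_n) = √(2 × 1.99 / 2.436) = 1.28 V.
V_GS = 0.41 + 1.28 = 1.69 V.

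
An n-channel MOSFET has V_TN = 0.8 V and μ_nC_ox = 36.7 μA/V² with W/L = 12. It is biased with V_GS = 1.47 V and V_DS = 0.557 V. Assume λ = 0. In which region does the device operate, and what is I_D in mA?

Triode; I_D = 0.0960 mA

k_n = μ_nC_ox · (W/L) = 0.4404 mA/V².
V_ov = V_GS − V_TN = 1.47 − 0.8 = 0.67 V.
Since V_DS = 0.557 V < V_ov = 0.67 V, the device is in the triode region.
I_D = k_n [V_ov · V_DS − ½ V_DS²] = 0.4404 × [0.67 × 0.557 − 0.5 × 0.557²] = 0.096 mA.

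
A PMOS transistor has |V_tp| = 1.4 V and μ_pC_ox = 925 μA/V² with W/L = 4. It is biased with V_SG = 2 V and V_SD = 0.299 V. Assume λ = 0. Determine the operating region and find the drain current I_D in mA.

Triode; I_D = 0.498 mA

k_p = μ_pC_ox · (W/L) = 3.7 mA/V².
V_ov = V_SG − |V_tp| = 2 − 1.4 = 0.6 V.
Since V_SD = 0.299 V < V_ov = 0.6 V, the device is in the triode region.
I_D = k_p [V_ov · V_SD − ½ V_SD²] = 3.7 × [0.6 × 0.299 − 0.5 × 0.299²] = 0.498 mA.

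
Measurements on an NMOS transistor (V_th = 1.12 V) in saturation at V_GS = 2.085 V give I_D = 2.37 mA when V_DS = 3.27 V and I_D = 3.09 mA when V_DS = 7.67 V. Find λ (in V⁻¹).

λ = 0.0892 V⁻¹

With V_GS fixed, I_D ∝ (1 + λ V_DS) in saturation, so I_D2/I_D1 = (1 + λ V_DS2)/(1 + λ V_DS1).
3.09/2.37 = 1.304 = (1 + 7.67 λ)/(1 + 3.27 λ).
Solving: λ (I_D1 V_DS2 − I_D2 V_DS1) = I_D2 − I_D1, so λ = (3.09 − 2.37) / (2.37 × 7.67 − 3.09 × 3.27) = 0.72 / 8.07 = 0.0892 V⁻¹.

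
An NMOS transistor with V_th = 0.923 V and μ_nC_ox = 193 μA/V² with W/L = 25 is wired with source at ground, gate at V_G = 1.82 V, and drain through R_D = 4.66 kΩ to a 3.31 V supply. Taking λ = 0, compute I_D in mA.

V_GS = V_G = 1.82 V, so V_ov = 1.82 − 0.923 = 0.897 V.
k_n = μ_nC_ox · (W/L) = 4.825 mA/V².
Assume saturation: I_D = ½ k_n V_ov² = 0.5 × 4.825 × 0.897² = 1.94 mA, giving V_DS = V_DD − I_D R_D = 3.31 − 1.94 × 4.66 = -5.74 V.
But -5.74 V < V_ov = 0.897 V, so the device is actually in triode.
In triode I_D = k_n[V_ov V_DS − ½ V_DS²] and I_D = (V_DD − V_DS)/R_D. Equating: 11.2 V_DS² − 21.17 V_DS + 3.31 = 0, giving V_DS = 0.172 V (the root below V_ov).
I_D = (3.31 − 0.172) / 4.66 = 0.673 mA.

I_D = 0.673 mA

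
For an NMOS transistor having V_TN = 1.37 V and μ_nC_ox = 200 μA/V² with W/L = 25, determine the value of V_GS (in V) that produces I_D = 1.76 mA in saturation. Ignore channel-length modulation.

V_GS = 2.21 V

k_n = μ_nC_ox · (W/L) = 5 mA/V².
In saturation I_D = ½ k_n (V_GS − V_TN)², so V_GS − V_TN = √(2 I_D / k_n) = √(2 × 1.76 / 5) = 0.839 V.
V_GS = 1.37 + 0.839 = 2.21 V.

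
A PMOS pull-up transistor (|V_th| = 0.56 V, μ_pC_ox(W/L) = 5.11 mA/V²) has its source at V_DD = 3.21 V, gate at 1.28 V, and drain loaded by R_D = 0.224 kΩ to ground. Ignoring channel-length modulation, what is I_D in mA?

V_SG = V_DD − V_G = 3.21 − 1.28 = 1.93 V, so V_ov = 1.93 − 0.56 = 1.37 V.
Assume saturation: I_D = ½ k_p V_ov² = 0.5 × 5.11 × 1.37² = 4.8 mA, giving V_SD = V_DD − I_D R_D = 3.21 − 4.8 × 0.224 = 2.14 V.
V_SD = 2.14 V ≥ V_ov = 1.37 V, confirming saturation.

I_D = 4.80 mA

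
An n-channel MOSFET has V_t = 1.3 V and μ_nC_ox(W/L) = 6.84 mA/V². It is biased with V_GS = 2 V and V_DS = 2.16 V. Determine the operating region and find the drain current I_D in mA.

V_ov = V_GS − V_t = 2 − 1.3 = 0.7 V.
Since V_DS = 2.16 V ≥ V_ov = 0.7 V, the device is in saturation.
I_D = ½ k_n V_ov² = 0.5 × 6.84 × 0.7² = 1.68 mA.

Saturation; I_D = 1.68 mA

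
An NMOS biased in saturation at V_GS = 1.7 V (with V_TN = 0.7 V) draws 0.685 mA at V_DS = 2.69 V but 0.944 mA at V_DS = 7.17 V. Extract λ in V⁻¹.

With V_GS fixed, I_D ∝ (1 + λ V_DS) in saturation, so I_D2/I_D1 = (1 + λ V_DS2)/(1 + λ V_DS1).
0.944/0.685 = 1.378 = (1 + 7.17 λ)/(1 + 2.69 λ).
Solving: λ (I_D1 V_DS2 − I_D2 V_DS1) = I_D2 − I_D1, so λ = (0.944 − 0.685) / (0.685 × 7.17 − 0.944 × 2.69) = 0.259 / 2.37 = 0.109 V⁻¹.

λ = 0.109 V⁻¹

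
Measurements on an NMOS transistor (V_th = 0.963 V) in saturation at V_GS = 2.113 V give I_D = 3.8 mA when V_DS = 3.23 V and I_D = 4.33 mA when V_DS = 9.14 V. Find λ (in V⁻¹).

With V_GS fixed, I_D ∝ (1 + λ V_DS) in saturation, so I_D2/I_D1 = (1 + λ V_DS2)/(1 + λ V_DS1).
4.33/3.8 = 1.139 = (1 + 9.14 λ)/(1 + 3.23 λ).
Solving: λ (I_D1 V_DS2 − I_D2 V_DS1) = I_D2 − I_D1, so λ = (4.33 − 3.8) / (3.8 × 9.14 − 4.33 × 3.23) = 0.53 / 20.7 = 0.0255 V⁻¹.

λ = 0.0255 V⁻¹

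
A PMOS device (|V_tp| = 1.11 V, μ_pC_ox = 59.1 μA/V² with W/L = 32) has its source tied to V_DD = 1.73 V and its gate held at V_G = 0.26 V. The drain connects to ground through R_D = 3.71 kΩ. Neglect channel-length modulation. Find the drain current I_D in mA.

I_D = 0.123 mA

V_SG = V_DD − V_G = 1.73 − 0.26 = 1.47 V, so V_ov = 1.47 − 1.11 = 0.36 V.
k_p = μ_pC_ox · (W/L) = 1.891 mA/V².
Assume saturation: I_D = ½ k_p V_ov² = 0.5 × 1.891 × 0.36² = 0.123 mA, giving V_SD = V_DD − I_D R_D = 1.73 − 0.123 × 3.71 = 1.28 V.
V_SD = 1.28 V ≥ V_ov = 0.36 V, confirming saturation.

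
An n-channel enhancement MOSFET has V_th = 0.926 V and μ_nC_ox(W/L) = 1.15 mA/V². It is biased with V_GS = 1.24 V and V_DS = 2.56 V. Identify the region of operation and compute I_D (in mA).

Saturation; I_D = 0.0567 mA

V_ov = V_GS − V_th = 1.24 − 0.926 = 0.314 V.
Since V_DS = 2.56 V ≥ V_ov = 0.314 V, the device is in saturation.
I_D = ½ k_n V_ov² = 0.5 × 1.15 × 0.314² = 0.0567 mA.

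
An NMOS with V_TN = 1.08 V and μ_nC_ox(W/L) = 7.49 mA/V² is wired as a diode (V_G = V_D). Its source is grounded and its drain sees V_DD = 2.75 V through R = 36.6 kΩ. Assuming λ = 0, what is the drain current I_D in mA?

With gate tied to drain, V_GS = V_DS ≥ V_GS − V_TN, so the device is in saturation.
KCL at the drain: ½ k_n (V_GS − V_TN)² = (V_DD − V_GS)/R.
Let x = V_GS − 1.08. Then 137 x² + x − 1.67 = 0, giving x = 0.107 V (positive root), so V_GS = 1.19 V.
I_D = (V_DD − V_GS)/R = (2.75 − 1.19) / 36.6 = 0.0427 mA.

I_D = 0.0427 mA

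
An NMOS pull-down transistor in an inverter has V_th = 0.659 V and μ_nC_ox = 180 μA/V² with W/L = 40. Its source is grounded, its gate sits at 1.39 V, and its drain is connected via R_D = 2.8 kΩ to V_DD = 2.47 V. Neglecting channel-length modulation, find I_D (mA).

V_GS = V_G = 1.39 V, so V_ov = 1.39 − 0.659 = 0.731 V.
k_n = μ_nC_ox · (W/L) = 7.2 mA/V².
Assume saturation: I_D = ½ k_n V_ov² = 0.5 × 7.2 × 0.731² = 1.92 mA, giving V_DS = V_DD − I_D R_D = 2.47 − 1.92 × 2.8 = -2.92 V.
But -2.92 V < V_ov = 0.731 V, so the device is actually in triode.
In triode I_D = k_n[V_ov V_DS − ½ V_DS²] and I_D = (V_DD − V_DS)/R_D. Equating: 10.1 V_DS² − 15.74 V_DS + 2.47 = 0, giving V_DS = 0.177 V (the root below V_ov).
I_D = (2.47 − 0.177) / 2.8 = 0.819 mA.

I_D = 0.819 mA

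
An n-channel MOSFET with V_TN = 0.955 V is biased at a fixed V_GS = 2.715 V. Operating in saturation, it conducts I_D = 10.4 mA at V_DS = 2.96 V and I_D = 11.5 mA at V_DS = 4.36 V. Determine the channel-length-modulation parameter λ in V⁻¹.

λ = 0.0973 V⁻¹

With V_GS fixed, I_D ∝ (1 + λ V_DS) in saturation, so I_D2/I_D1 = (1 + λ V_DS2)/(1 + λ V_DS1).
11.5/10.4 = 1.106 = (1 + 4.36 λ)/(1 + 2.96 λ).
Solving: λ (I_D1 V_DS2 − I_D2 V_DS1) = I_D2 − I_D1, so λ = (11.5 − 10.4) / (10.4 × 4.36 − 11.5 × 2.96) = 1.1 / 11.3 = 0.0973 V⁻¹.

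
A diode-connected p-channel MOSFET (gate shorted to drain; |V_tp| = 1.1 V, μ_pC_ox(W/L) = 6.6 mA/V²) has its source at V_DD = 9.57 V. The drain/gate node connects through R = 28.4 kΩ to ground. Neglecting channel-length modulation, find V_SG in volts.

With gate tied to drain, V_SG = V_SD ≥ V_SG − |V_tp|, so the device is in saturation.
KCL at the drain: ½ k_p (V_SG − |V_tp|)² = (V_DD − V_SG)/R.
Let x = V_SG − 1.1. Then 93.7 x² + x − 8.47 = 0, giving x = 0.295 V (positive root), so V_SG = 1.4 V.
I_D = (V_DD − V_SG)/R = (9.57 − 1.4) / 28.4 = 0.288 mA.

V_SG = 1.40 V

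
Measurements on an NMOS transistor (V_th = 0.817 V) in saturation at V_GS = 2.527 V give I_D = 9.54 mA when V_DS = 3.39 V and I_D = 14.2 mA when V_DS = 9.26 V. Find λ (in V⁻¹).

λ = 0.116 V⁻¹

With V_GS fixed, I_D ∝ (1 + λ V_DS) in saturation, so I_D2/I_D1 = (1 + λ V_DS2)/(1 + λ V_DS1).
14.2/9.54 = 1.488 = (1 + 9.26 λ)/(1 + 3.39 λ).
Solving: λ (I_D1 V_DS2 − I_D2 V_DS1) = I_D2 − I_D1, so λ = (14.2 − 9.54) / (9.54 × 9.26 − 14.2 × 3.39) = 4.66 / 40.2 = 0.116 V⁻¹.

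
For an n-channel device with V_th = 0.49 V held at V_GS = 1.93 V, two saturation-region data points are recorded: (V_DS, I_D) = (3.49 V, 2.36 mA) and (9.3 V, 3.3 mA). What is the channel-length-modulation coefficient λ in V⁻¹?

λ = 0.0901 V⁻¹

With V_GS fixed, I_D ∝ (1 + λ V_DS) in saturation, so I_D2/I_D1 = (1 + λ V_DS2)/(1 + λ V_DS1).
3.3/2.36 = 1.398 = (1 + 9.3 λ)/(1 + 3.49 λ).
Solving: λ (I_D1 V_DS2 − I_D2 V_DS1) = I_D2 − I_D1, so λ = (3.3 − 2.36) / (2.36 × 9.3 − 3.3 × 3.49) = 0.94 / 10.4 = 0.0901 V⁻¹.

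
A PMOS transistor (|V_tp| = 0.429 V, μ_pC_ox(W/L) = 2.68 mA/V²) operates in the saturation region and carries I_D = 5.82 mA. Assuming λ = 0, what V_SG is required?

V_SG = 2.51 V

In saturation I_D = ½ k_p (V_SG − |V_tp|)², so V_SG − |V_tp| = √(2 I_D / k_p) = √(2 × 5.82 / 2.68) = 2.08 V.
V_SG = 0.429 + 2.08 = 2.51 V.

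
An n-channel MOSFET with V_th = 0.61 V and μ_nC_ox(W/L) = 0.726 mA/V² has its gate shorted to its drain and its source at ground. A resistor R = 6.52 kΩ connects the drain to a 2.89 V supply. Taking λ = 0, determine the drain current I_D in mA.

I_D = 0.228 mA

With gate tied to drain, V_GS = V_DS ≥ V_GS − V_th, so the device is in saturation.
KCL at the drain: ½ k_n (V_GS − V_th)² = (V_DD − V_GS)/R.
Let x = V_GS − 0.61. Then 2.37 x² + x − 2.28 = 0, giving x = 0.793 V (positive root), so V_GS = 1.4 V.
I_D = (V_DD − V_GS)/R = (2.89 − 1.4) / 6.52 = 0.228 mA.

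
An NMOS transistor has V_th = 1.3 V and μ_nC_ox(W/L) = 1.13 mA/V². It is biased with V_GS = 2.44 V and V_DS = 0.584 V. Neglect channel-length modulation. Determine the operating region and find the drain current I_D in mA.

Triode; I_D = 0.560 mA

V_ov = V_GS − V_th = 2.44 − 1.3 = 1.14 V.
Since V_DS = 0.584 V < V_ov = 1.14 V, the device is in the triode region.
I_D = k_n [V_ov · V_DS − ½ V_DS²] = 1.13 × [1.14 × 0.584 − 0.5 × 0.584²] = 0.56 mA.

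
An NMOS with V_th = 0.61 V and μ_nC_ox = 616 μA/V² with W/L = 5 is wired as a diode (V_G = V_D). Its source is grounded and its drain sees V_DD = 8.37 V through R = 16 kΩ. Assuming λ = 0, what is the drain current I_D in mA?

I_D = 0.451 mA

With gate tied to drain, V_GS = V_DS ≥ V_GS − V_th, so the device is in saturation.
k_n = μ_nC_ox · (W/L) = 3.08 mA/V².
KCL at the drain: ½ k_n (V_GS − V_th)² = (V_DD − V_GS)/R.
Let x = V_GS − 0.61. Then 24.6 x² + x − 7.76 = 0, giving x = 0.541 V (positive root), so V_GS = 1.15 V.
I_D = (V_DD − V_GS)/R = (8.37 − 1.15) / 16 = 0.451 mA.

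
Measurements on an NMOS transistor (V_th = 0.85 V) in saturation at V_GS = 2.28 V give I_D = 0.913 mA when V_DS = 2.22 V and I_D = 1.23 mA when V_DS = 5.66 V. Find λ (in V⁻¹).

With V_GS fixed, I_D ∝ (1 + λ V_DS) in saturation, so I_D2/I_D1 = (1 + λ V_DS2)/(1 + λ V_DS1).
1.23/0.913 = 1.347 = (1 + 5.66 λ)/(1 + 2.22 λ).
Solving: λ (I_D1 V_DS2 − I_D2 V_DS1) = I_D2 − I_D1, so λ = (1.23 − 0.913) / (0.913 × 5.66 − 1.23 × 2.22) = 0.317 / 2.44 = 0.13 V⁻¹.

λ = 0.130 V⁻¹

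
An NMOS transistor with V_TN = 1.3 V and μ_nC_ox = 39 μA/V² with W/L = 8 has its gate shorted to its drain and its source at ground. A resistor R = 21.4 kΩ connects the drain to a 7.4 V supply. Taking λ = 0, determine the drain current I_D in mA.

With gate tied to drain, V_GS = V_DS ≥ V_GS − V_TN, so the device is in saturation.
k_n = μ_nC_ox · (W/L) = 0.312 mA/V².
KCL at the drain: ½ k_n (V_GS − V_TN)² = (V_DD − V_GS)/R.
Let x = V_GS − 1.3. Then 3.34 x² + x − 6.1 = 0, giving x = 1.21 V (positive root), so V_GS = 2.51 V.
I_D = (V_DD − V_GS)/R = (7.4 − 2.51) / 21.4 = 0.228 mA.

I_D = 0.228 mA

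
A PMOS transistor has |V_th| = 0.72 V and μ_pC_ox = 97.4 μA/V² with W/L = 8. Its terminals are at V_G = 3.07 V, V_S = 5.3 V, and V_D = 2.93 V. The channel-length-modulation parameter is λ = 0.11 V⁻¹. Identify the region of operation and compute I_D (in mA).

V_SG = V_S − V_G = 5.3 − 3.07 = 2.23 V; V_SD = V_S − V_D = 5.3 − 2.93 = 2.37 V.
k_p = μ_pC_ox · (W/L) = 0.7792 mA/V².
V_ov = V_SG − |V_th| = 2.23 − 0.72 = 1.51 V.
Since V_SD = 2.37 V ≥ V_ov = 1.51 V, the device is in saturation.
I_D = ½ k_p V_ov² (1 + λ V_SD) = 0.5 × 0.7792 × 1.51² × (1 + 0.11 × 2.37) = 1.12 mA.

Saturation; I_D = 1.12 mA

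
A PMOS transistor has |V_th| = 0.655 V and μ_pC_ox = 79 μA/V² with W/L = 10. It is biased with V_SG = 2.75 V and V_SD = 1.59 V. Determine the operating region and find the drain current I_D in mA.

Triode; I_D = 1.63 mA

k_p = μ_pC_ox · (W/L) = 0.79 mA/V².
V_ov = V_SG − |V_th| = 2.75 − 0.655 = 2.09 V.
Since V_SD = 1.59 V < V_ov = 2.09 V, the device is in the triode region.
I_D = k_p [V_ov · V_SD − ½ V_SD²] = 0.79 × [2.09 × 1.59 − 0.5 × 1.59²] = 1.63 mA.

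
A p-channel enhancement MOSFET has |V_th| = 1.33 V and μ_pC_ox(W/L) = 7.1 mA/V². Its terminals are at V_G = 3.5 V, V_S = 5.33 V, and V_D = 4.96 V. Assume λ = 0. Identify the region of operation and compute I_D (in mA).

Triode; I_D = 0.828 mA

V_SG = V_S − V_G = 5.33 − 3.5 = 1.83 V; V_SD = V_S − V_D = 5.33 − 4.96 = 0.37 V.
V_ov = V_SG − |V_th| = 1.83 − 1.33 = 0.5 V.
Since V_SD = 0.37 V < V_ov = 0.5 V, the device is in the triode region.
I_D = k_p [V_ov · V_SD − ½ V_SD²] = 7.1 × [0.5 × 0.37 − 0.5 × 0.37²] = 0.828 mA.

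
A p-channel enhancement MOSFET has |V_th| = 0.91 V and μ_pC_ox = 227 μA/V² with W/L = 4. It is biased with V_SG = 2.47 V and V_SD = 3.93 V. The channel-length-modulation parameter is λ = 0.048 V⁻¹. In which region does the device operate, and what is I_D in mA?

Saturation; I_D = 1.31 mA

k_p = μ_pC_ox · (W/L) = 0.908 mA/V².
V_ov = V_SG − |V_th| = 2.47 − 0.91 = 1.56 V.
Since V_SD = 3.93 V ≥ V_ov = 1.56 V, the device is in saturation.
I_D = ½ k_p V_ov² (1 + λ V_SD) = 0.5 × 0.908 × 1.56² × (1 + 0.048 × 3.93) = 1.31 mA.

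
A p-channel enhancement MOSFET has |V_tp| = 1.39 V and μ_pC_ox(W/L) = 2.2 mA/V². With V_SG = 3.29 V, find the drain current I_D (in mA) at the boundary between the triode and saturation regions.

At the boundary V_SD = V_ov = V_SG − |V_tp| = 3.29 − 1.39 = 1.9 V.
I_D = ½ k_p V_ov² = 0.5 × 2.2 × 1.9² = 3.97 mA.

I_D = 3.97 mA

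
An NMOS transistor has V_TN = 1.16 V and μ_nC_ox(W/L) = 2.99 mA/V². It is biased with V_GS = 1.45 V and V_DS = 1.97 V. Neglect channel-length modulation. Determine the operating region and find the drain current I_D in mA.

V_ov = V_GS − V_TN = 1.45 − 1.16 = 0.29 V.
Since V_DS = 1.97 V ≥ V_ov = 0.29 V, the device is in saturation.
I_D = ½ k_n V_ov² = 0.5 × 2.99 × 0.29² = 0.126 mA.

Saturation; I_D = 0.126 mA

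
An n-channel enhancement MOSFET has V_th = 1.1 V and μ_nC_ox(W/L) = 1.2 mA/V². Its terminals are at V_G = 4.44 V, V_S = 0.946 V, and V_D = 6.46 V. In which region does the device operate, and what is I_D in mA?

V_GS = V_G − V_S = 4.44 − 0.946 = 3.49 V; V_DS = V_D − V_S = 6.46 − 0.946 = 5.51 V.
V_ov = V_GS − V_th = 3.49 − 1.1 = 2.39 V.
Since V_DS = 5.51 V ≥ V_ov = 2.39 V, the device is in saturation.
I_D = ½ k_n V_ov² = 0.5 × 1.2 × 2.39² = 3.44 mA.

Saturation; I_D = 3.44 mA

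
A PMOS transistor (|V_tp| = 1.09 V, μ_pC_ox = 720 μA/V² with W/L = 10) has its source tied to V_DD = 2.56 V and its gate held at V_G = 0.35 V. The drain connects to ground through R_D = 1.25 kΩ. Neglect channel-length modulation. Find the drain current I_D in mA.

I_D = 1.84 mA

V_SG = V_DD − V_G = 2.56 − 0.35 = 2.21 V, so V_ov = 2.21 − 1.09 = 1.12 V.
k_p = μ_pC_ox · (W/L) = 7.2 mA/V².
Assume saturation: I_D = ½ k_p V_ov² = 0.5 × 7.2 × 1.12² = 4.52 mA, giving V_SD = V_DD − I_D R_D = 2.56 − 4.52 × 1.25 = -3.08 V.
But -3.08 V < V_ov = 1.12 V, so the device is actually in triode.
In triode I_D = k_p[V_ov V_SD − ½ V_SD²] and I_D = (V_DD − V_SD)/R_D. Equating: 4.5 V_SD² − 11.08 V_SD + 2.56 = 0, giving V_SD = 0.258 V (the root below V_ov).
I_D = (2.56 − 0.258) / 1.25 = 1.84 mA.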